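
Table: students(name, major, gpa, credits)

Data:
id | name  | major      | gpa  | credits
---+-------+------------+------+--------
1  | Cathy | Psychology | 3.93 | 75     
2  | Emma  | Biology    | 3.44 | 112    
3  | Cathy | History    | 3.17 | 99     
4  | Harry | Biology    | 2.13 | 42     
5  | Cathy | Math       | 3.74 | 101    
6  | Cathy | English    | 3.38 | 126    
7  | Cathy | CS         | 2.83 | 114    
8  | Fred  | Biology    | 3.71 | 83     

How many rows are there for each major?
SELECT major, COUNT(*) as count
FROM students
GROUP BY major

Result:
  Biology: 3
  CS: 1
  English: 1
  History: 1
  Math: 1
  Psychology: 1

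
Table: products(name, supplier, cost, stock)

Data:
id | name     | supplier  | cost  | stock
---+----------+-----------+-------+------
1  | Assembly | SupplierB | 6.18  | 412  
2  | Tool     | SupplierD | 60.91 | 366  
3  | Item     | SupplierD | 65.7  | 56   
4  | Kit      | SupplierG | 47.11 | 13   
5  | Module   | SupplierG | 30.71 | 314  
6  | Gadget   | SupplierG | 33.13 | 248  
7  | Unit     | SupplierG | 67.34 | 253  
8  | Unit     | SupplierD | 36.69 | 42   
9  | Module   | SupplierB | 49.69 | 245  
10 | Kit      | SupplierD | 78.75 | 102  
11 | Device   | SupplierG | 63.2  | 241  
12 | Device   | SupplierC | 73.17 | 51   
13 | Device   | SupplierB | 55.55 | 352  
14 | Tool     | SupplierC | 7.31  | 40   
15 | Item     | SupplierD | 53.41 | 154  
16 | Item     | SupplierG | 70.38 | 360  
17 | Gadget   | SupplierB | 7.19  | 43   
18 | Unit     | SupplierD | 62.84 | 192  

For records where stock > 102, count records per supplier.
SELECT supplier, COUNT(*)
FROM products
WHERE stock > 102
GROUP BY supplier

Note: WHERE filters rows before grouping.

Result:
  SupplierB: 3
  SupplierD: 3
  SupplierG: 5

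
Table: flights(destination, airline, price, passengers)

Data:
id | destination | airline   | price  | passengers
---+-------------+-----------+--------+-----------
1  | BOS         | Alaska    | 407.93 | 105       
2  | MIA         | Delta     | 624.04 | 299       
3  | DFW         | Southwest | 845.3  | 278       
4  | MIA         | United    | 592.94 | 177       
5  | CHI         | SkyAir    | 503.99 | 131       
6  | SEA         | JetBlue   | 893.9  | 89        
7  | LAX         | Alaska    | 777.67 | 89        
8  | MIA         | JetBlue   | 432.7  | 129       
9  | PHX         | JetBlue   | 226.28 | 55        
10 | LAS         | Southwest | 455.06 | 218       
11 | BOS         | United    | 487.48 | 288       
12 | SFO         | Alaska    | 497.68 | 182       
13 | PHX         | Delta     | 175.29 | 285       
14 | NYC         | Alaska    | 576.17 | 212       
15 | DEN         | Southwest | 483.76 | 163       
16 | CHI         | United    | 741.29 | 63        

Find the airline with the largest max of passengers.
SELECT airline, MAX(passengers) as val
FROM flights
GROUP BY airline
ORDER BY val DESC
LIMIT 1

Result: Delta with max(passengers) = 299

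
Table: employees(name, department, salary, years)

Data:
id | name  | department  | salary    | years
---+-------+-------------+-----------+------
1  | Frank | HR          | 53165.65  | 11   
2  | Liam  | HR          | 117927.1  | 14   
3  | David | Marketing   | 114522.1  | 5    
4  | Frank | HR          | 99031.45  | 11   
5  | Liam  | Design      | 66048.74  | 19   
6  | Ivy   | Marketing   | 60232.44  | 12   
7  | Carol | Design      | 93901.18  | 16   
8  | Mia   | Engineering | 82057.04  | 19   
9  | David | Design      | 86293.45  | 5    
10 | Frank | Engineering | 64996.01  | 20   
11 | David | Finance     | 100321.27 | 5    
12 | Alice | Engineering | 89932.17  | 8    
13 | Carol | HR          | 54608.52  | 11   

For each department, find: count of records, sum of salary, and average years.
SELECT department,
       COUNT(*) as cnt,
       SUM(salary) as total_salary,
       AVG(years) as avg_years
FROM employees
GROUP BY department

Result:
  Design: 3 records, 246243.37 total salary, 13.33 avg years
  Engineering: 3 records, 236985.22 total salary, 15.67 avg years
  Finance: 1 records, 100321.27 total salary, 5.00 avg years
  HR: 4 records, 324732.72 total salary, 11.75 avg years
  Marketing: 2 records, 174754.54 total salary, 8.50 avg years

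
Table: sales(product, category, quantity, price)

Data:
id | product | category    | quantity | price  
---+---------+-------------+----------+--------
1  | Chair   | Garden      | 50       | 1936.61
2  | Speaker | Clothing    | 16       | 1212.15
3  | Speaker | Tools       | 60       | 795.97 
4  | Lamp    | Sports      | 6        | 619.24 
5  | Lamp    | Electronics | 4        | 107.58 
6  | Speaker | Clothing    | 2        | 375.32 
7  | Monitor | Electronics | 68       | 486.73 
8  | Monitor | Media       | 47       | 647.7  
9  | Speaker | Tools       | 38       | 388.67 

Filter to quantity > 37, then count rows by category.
SELECT category, COUNT(*)
FROM sales
WHERE quantity > 37
GROUP BY category

Note: WHERE filters rows before grouping.

Result:
  Electronics: 1
  Garden: 1
  Media: 1
  Tools: 2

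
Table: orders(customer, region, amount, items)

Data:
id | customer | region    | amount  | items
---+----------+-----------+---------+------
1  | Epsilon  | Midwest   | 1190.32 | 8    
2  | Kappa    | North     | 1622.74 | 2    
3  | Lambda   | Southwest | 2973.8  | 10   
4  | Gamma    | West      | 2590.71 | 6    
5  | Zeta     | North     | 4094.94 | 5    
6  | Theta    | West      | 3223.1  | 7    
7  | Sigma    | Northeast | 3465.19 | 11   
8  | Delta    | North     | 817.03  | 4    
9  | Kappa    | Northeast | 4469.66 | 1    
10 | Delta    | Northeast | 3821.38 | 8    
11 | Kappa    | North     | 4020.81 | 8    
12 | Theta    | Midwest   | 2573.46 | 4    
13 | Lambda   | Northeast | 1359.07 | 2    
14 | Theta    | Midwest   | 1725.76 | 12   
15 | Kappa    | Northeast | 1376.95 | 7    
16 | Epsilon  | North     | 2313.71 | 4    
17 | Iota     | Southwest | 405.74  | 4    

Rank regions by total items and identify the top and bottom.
SELECT region, SUM(items)
FROM orders
GROUP BY region
ORDER BY SUM(items)

All groups:
  West: 13
  Southwest: 14
  North: 23
  Midwest: 24
  Northeast: 29

Highest: Northeast (29)
Lowest: West (13)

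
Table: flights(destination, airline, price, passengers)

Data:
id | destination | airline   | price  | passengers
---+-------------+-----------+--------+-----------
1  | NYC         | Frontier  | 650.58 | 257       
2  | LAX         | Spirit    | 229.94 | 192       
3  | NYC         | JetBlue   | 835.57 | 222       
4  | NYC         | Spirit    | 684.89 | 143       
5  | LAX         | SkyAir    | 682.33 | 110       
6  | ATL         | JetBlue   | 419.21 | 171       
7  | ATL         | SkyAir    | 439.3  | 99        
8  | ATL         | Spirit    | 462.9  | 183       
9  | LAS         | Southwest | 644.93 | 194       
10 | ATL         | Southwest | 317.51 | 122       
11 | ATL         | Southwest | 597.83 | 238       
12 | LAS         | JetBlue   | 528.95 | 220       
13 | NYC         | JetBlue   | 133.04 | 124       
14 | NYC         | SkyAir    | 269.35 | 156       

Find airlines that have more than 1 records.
SELECT airline, COUNT(*) as cnt
FROM flights
GROUP BY airline
HAVING COUNT(*) > 1

Result:
  JetBlue: 4
  SkyAir: 3
  Southwest: 3
  Spirit: 3

Note: HAVING filters groups after aggregation, WHERE filters rows before.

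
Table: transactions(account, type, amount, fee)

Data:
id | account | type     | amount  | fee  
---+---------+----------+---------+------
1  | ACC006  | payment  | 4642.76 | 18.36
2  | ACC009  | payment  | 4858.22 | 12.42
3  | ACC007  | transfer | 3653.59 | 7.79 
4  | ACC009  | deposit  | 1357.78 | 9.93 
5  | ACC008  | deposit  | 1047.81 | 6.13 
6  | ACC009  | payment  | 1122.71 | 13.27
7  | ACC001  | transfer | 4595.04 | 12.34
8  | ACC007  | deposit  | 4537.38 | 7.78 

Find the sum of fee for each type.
SELECT type, SUM(fee) as result
FROM transactions
GROUP BY type

Result:
  deposit: 23.84
  payment: 44.05
  transfer: 20.13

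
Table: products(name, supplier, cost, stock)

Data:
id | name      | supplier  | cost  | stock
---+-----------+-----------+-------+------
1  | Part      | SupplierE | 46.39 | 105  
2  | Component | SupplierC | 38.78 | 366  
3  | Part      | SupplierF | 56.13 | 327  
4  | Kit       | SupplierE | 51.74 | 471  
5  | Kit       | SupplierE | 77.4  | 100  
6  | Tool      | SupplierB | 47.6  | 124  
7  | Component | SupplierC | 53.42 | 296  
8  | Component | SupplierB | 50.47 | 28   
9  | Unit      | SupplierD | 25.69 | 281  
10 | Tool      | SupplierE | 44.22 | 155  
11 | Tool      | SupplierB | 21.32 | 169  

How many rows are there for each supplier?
SELECT supplier, COUNT(*) as count
FROM products
GROUP BY supplier

Result:
  SupplierB: 3
  SupplierC: 2
  SupplierD: 1
  SupplierE: 4
  SupplierF: 1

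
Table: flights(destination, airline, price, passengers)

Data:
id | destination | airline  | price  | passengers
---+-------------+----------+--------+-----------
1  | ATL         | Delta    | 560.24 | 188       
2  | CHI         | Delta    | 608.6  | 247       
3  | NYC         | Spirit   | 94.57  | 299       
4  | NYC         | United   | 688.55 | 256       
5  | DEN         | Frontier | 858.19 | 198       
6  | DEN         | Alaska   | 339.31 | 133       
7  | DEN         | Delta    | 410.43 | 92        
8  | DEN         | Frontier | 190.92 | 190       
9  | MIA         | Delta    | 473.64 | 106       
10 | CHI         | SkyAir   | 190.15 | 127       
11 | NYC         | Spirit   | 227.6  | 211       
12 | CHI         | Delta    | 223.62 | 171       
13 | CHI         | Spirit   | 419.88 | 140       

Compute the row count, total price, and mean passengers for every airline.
SELECT airline,
       COUNT(*) as cnt,
       SUM(price) as total_price,
       AVG(passengers) as avg_passengers
FROM flights
GROUP BY airline

Result:
  Alaska: 1 records, 339.31 total price, 133.00 avg passengers
  Delta: 5 records, 2276.53 total price, 160.80 avg passengers
  Frontier: 2 records, 1049.11 total price, 194.00 avg passengers
  SkyAir: 1 records, 190.15 total price, 127.00 avg passengers
  Spirit: 3 records, 742.05 total price, 216.67 avg passengers
  United: 1 records, 688.55 total price, 256.00 avg passengers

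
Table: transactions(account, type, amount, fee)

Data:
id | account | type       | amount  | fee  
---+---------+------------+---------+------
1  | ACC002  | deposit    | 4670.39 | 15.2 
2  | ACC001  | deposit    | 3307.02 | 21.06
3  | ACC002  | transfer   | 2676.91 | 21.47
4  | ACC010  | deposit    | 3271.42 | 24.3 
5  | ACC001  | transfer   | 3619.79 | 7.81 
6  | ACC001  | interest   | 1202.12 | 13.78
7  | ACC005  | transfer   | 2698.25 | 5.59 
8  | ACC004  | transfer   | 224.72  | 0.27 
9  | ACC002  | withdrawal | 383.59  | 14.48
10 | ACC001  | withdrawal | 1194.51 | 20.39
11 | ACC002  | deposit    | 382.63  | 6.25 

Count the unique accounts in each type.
SELECT type, COUNT(DISTINCT account)
FROM transactions
GROUP BY type

Result:
  deposit: 3 distinct
  interest: 1 distinct
  transfer: 4 distinct
  withdrawal: 2 distinct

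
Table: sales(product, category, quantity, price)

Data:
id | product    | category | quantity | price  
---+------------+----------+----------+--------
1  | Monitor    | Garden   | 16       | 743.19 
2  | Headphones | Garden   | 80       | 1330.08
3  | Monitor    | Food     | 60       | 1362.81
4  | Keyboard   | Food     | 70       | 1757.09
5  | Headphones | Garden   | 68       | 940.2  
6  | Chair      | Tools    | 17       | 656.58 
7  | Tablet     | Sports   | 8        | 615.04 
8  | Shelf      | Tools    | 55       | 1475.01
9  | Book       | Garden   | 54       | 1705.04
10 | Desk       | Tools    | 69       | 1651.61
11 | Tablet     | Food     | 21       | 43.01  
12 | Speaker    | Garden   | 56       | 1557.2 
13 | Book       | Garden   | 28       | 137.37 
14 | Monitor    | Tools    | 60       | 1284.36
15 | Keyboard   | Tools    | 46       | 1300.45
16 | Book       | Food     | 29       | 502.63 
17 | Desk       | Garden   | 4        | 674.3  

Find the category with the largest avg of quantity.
SELECT category, AVG(quantity) as val
FROM sales
GROUP BY category
ORDER BY val DESC
LIMIT 1

Result: Tools with avg(quantity) = 49.40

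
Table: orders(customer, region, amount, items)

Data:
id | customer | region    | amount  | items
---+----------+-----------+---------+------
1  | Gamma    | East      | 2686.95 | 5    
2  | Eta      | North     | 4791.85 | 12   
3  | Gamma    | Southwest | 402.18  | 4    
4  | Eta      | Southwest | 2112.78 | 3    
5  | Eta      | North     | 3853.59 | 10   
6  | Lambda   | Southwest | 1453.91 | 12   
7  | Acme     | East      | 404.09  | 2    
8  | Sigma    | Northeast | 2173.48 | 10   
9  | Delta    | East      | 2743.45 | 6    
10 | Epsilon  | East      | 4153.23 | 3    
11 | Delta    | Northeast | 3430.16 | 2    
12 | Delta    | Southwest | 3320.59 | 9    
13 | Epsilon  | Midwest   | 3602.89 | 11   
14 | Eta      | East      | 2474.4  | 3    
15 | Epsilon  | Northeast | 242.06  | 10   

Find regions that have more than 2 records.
SELECT region, COUNT(*) as cnt
FROM orders
GROUP BY region
HAVING COUNT(*) > 2

Result:
  East: 5
  Northeast: 3
  Southwest: 4

Note: HAVING filters groups after aggregation, WHERE filters rows before.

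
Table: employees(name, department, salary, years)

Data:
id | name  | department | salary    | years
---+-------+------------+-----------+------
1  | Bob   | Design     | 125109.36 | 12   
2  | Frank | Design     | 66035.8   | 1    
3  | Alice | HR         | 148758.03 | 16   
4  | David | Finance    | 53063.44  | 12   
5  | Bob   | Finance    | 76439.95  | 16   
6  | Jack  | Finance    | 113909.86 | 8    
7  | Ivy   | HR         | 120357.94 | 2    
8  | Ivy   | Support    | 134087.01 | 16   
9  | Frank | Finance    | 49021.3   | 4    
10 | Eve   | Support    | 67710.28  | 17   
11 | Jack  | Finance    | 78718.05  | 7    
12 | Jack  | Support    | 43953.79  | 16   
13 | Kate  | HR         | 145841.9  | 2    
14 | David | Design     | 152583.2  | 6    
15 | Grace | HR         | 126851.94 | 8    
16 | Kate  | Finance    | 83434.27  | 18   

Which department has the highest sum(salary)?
SELECT department, SUM(salary) as val
FROM employees
GROUP BY department
ORDER BY val DESC
LIMIT 1

Result: HR with sum(salary) = 541809.81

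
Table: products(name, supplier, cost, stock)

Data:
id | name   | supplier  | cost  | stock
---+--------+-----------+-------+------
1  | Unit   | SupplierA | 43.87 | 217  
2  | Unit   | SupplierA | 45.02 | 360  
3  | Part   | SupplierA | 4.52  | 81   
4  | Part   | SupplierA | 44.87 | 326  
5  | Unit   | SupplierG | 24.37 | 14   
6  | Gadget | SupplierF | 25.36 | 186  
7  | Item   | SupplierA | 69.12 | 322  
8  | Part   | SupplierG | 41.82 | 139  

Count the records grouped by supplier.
SELECT supplier, COUNT(*) as count
FROM products
GROUP BY supplier

Result:
  SupplierA: 5
  SupplierF: 1
  SupplierG: 2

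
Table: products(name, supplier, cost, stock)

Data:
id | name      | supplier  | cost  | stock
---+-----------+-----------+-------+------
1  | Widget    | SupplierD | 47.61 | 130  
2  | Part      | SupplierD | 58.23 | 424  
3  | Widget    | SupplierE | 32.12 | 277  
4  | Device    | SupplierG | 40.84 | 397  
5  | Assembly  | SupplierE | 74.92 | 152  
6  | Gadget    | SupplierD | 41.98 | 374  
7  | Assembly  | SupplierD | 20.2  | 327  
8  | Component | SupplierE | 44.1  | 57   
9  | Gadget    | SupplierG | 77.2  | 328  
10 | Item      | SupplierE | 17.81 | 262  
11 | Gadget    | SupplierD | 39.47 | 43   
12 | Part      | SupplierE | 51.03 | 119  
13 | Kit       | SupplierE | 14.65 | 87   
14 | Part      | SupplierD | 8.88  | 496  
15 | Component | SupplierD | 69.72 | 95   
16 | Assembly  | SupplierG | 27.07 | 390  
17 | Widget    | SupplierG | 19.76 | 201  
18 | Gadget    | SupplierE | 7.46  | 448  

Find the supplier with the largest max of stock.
SELECT supplier, MAX(stock) as val
FROM products
GROUP BY supplier
ORDER BY val DESC
LIMIT 1

Result: SupplierD with max(stock) = 496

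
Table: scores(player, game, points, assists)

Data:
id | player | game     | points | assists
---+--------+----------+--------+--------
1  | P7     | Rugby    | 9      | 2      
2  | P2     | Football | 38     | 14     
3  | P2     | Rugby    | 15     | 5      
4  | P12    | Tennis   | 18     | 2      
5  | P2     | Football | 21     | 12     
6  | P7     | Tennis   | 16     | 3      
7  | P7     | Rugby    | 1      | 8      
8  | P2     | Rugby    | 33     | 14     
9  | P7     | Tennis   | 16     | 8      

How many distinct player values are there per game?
SELECT game, COUNT(DISTINCT player)
FROM scores
GROUP BY game

Result:
  Football: 1 distinct
  Rugby: 2 distinct
  Tennis: 2 distinct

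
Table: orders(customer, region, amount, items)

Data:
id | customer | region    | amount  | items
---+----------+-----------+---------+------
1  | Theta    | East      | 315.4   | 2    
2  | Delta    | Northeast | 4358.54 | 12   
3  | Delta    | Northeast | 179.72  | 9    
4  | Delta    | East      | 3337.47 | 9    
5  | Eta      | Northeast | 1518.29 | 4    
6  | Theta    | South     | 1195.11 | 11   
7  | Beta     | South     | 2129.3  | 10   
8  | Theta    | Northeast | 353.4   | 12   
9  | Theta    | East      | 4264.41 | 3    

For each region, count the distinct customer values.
SELECT region, COUNT(DISTINCT customer)
FROM orders
GROUP BY region

Result:
  East: 2 distinct
  Northeast: 3 distinct
  South: 2 distinct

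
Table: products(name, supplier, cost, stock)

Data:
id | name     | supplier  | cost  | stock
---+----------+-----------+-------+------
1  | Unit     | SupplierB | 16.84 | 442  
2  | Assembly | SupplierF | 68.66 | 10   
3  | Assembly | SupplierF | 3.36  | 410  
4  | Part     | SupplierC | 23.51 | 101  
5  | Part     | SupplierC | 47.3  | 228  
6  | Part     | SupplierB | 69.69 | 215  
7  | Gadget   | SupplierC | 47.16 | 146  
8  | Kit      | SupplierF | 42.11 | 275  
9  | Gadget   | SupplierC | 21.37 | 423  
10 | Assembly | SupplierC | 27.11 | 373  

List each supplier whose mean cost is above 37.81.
SELECT supplier, AVG(cost)
FROM products
GROUP BY supplier
HAVING AVG(cost) > 37.81

Result:
  SupplierB: avg=43.27
  SupplierF: avg=38.04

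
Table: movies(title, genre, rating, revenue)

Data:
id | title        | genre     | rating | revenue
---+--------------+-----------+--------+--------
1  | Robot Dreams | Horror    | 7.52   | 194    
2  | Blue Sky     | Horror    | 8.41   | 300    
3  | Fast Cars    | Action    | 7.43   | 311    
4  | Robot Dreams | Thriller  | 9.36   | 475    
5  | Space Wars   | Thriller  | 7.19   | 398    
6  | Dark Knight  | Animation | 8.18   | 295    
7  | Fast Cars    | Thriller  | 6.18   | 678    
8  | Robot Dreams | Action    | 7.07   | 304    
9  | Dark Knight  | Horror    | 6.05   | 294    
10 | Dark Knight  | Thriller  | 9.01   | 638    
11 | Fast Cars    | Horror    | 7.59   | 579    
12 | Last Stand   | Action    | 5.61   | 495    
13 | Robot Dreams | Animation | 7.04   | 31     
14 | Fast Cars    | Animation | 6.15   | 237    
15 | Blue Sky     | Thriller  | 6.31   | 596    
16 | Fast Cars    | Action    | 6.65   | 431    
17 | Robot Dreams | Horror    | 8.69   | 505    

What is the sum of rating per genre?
SELECT genre, SUM(rating) as result
FROM movies
GROUP BY genre

Result:
  Action: 26.76
  Animation: 21.37
  Horror: 38.26
  Thriller: 38.05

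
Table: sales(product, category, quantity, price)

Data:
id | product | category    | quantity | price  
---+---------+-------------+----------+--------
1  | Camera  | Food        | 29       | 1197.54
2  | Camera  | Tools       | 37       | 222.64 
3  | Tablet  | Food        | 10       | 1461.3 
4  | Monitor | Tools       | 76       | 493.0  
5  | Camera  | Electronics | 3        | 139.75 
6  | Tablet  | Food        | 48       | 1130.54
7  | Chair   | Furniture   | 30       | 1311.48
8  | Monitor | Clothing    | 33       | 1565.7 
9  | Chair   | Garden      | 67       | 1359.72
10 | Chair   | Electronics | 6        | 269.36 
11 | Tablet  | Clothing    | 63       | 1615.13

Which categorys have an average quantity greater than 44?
SELECT category, AVG(quantity)
FROM sales
GROUP BY category
HAVING AVG(quantity) > 44

Result:
  Clothing: avg=48.00
  Garden: avg=67.00
  Tools: avg=56.50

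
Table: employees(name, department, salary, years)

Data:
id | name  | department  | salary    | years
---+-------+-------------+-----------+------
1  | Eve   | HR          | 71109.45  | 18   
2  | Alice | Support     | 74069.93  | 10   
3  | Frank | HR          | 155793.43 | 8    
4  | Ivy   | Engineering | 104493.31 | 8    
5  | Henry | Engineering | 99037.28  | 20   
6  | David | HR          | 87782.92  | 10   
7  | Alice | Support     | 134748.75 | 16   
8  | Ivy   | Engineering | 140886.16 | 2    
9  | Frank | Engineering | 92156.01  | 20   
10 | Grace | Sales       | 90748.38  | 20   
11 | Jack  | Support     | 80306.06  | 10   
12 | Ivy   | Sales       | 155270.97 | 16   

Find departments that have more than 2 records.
SELECT department, COUNT(*) as cnt
FROM employees
GROUP BY department
HAVING COUNT(*) > 2

Result:
  Engineering: 4
  HR: 3
  Support: 3

Note: HAVING filters groups after aggregation, WHERE filters rows before.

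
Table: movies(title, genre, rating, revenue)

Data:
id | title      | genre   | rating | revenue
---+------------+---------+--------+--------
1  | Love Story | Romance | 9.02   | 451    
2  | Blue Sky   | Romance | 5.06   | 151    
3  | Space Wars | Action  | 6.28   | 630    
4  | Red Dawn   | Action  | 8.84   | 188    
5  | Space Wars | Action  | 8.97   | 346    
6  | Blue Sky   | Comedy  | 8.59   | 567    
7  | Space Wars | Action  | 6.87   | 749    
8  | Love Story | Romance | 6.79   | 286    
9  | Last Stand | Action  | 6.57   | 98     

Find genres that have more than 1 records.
SELECT genre, COUNT(*) as cnt
FROM movies
GROUP BY genre
HAVING COUNT(*) > 1

Result:
  Action: 5
  Romance: 3

Note: HAVING filters groups after aggregation, WHERE filters rows before.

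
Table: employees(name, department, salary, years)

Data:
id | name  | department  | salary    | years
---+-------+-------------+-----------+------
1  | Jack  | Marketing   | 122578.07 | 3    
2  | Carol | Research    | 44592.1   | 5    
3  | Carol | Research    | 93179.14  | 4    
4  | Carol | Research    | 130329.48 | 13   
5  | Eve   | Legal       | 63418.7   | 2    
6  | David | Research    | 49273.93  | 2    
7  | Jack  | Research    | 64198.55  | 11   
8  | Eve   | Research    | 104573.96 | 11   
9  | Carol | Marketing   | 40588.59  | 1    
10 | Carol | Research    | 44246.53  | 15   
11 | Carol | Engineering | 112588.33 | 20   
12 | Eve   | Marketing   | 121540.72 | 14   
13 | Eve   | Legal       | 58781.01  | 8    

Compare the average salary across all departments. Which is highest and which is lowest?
SELECT department, AVG(salary)
FROM employees
GROUP BY department
ORDER BY AVG(salary)

All groups:
  Legal: 61099.86
  Research: 75770.53
  Marketing: 94902.46
  Engineering: 112588.33

Highest: Engineering (112588.33)
Lowest: Legal (61099.86)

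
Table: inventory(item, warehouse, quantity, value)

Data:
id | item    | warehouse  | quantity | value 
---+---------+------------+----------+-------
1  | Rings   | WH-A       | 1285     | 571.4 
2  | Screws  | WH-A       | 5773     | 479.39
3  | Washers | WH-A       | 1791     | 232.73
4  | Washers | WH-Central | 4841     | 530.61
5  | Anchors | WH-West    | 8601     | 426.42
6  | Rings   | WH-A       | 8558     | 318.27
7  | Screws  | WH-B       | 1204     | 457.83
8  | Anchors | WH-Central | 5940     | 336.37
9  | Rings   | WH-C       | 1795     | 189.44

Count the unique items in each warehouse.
SELECT warehouse, COUNT(DISTINCT item)
FROM inventory
GROUP BY warehouse

Result:
  WH-A: 3 distinct
  WH-B: 1 distinct
  WH-C: 1 distinct
  WH-Central: 2 distinct
  WH-West: 1 distinct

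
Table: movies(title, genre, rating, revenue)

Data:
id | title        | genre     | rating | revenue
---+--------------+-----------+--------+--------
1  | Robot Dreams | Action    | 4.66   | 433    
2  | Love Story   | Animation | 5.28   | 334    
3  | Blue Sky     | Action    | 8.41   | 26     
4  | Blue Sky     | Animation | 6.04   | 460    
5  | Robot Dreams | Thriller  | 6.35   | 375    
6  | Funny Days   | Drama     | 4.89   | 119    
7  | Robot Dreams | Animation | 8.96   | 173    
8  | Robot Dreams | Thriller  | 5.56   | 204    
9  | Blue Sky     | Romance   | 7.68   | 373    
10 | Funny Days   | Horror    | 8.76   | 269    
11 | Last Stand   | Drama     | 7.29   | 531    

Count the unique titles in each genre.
SELECT genre, COUNT(DISTINCT title)
FROM movies
GROUP BY genre

Result:
  Action: 2 distinct
  Animation: 3 distinct
  Drama: 2 distinct
  Horror: 1 distinct
  Romance: 1 distinct
  Thriller: 1 distinct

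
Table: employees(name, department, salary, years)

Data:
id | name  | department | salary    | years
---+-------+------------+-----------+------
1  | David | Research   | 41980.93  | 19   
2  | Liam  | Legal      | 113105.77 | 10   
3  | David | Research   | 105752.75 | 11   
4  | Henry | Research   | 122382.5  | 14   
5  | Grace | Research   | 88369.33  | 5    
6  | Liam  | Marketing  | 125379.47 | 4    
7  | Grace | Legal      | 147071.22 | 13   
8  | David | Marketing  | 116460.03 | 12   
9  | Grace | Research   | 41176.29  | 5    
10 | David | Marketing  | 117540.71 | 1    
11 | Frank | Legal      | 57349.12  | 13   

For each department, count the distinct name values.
SELECT department, COUNT(DISTINCT name)
FROM employees
GROUP BY department

Result:
  Legal: 3 distinct
  Marketing: 2 distinct
  Research: 3 distinct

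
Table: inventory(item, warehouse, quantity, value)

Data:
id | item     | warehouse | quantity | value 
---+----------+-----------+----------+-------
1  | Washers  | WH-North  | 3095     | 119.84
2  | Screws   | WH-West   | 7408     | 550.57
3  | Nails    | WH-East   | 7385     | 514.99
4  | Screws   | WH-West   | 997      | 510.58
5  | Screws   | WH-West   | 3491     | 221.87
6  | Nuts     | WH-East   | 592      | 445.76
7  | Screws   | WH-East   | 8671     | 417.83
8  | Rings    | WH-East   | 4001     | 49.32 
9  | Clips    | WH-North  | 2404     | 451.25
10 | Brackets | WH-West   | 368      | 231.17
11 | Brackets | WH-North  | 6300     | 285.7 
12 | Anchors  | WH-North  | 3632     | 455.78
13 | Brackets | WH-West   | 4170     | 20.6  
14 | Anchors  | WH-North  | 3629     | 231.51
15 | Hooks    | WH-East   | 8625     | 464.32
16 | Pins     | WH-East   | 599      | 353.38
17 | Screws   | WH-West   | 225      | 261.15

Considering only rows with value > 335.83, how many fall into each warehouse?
SELECT warehouse, COUNT(*)
FROM inventory
WHERE value > 335.83
GROUP BY warehouse

Note: WHERE filters rows before grouping.

Result:
  WH-East: 5
  WH-North: 2
  WH-West: 2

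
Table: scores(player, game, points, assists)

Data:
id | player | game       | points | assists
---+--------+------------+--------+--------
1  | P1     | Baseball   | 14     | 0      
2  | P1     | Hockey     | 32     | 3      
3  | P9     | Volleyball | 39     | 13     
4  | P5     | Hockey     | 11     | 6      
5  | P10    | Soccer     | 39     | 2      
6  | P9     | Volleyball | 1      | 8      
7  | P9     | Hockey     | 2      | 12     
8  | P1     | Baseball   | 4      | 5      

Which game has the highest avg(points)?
SELECT game, AVG(points) as val
FROM scores
GROUP BY game
ORDER BY val DESC
LIMIT 1

Result: Soccer with avg(points) = 39.00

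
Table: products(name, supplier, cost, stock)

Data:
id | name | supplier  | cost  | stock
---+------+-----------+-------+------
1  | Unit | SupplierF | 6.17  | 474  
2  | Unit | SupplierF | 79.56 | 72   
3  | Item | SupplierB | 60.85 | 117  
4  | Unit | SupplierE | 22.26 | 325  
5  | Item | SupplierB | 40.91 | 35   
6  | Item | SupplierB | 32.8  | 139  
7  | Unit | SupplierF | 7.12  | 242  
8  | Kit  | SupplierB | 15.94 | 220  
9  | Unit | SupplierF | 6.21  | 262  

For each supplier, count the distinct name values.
SELECT supplier, COUNT(DISTINCT name)
FROM products
GROUP BY supplier

Result:
  SupplierB: 2 distinct
  SupplierE: 1 distinct
  SupplierF: 1 distinct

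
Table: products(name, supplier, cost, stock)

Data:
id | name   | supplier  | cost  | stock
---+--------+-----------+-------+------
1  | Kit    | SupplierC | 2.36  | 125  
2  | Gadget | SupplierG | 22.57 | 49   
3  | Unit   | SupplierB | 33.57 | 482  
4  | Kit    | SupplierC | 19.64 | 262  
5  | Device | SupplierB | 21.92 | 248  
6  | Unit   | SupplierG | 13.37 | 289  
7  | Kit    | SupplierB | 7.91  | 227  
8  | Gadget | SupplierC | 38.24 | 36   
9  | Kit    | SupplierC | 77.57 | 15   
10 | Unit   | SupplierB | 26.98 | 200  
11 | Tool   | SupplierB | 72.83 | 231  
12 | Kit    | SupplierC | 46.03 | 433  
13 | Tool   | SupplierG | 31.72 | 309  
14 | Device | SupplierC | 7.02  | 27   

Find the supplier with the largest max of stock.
SELECT supplier, MAX(stock) as val
FROM products
GROUP BY supplier
ORDER BY val DESC
LIMIT 1

Result: SupplierB with max(stock) = 482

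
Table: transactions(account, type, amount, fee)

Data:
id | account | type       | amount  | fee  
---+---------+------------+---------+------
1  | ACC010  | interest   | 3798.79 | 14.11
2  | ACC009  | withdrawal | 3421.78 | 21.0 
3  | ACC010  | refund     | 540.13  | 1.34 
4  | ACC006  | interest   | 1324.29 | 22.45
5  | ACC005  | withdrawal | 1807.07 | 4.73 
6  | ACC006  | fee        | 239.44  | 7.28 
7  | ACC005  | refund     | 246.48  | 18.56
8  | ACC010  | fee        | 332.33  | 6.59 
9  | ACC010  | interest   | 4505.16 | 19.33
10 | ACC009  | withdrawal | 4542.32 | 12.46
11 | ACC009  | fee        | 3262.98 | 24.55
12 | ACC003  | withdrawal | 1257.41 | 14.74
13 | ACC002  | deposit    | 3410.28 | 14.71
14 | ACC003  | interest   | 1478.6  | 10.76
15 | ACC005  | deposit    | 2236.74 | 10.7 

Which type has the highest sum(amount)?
SELECT type, SUM(amount) as val
FROM transactions
GROUP BY type
ORDER BY val DESC
LIMIT 1

Result: interest with sum(amount) = 11106.84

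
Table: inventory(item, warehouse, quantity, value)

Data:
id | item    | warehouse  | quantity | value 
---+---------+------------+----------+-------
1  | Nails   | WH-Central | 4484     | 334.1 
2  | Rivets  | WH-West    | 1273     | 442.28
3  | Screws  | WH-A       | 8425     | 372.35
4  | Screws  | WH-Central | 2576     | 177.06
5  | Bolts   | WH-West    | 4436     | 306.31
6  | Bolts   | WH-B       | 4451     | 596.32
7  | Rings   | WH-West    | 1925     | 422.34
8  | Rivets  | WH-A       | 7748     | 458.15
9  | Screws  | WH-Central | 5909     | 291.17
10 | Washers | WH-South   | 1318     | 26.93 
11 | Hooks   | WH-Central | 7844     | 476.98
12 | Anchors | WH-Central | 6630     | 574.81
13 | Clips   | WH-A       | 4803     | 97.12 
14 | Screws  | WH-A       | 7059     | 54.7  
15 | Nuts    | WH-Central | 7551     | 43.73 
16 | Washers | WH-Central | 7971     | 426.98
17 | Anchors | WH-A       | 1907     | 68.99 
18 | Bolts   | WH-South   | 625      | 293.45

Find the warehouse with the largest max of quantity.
SELECT warehouse, MAX(quantity) as val
FROM inventory
GROUP BY warehouse
ORDER BY val DESC
LIMIT 1

Result: WH-A with max(quantity) = 8425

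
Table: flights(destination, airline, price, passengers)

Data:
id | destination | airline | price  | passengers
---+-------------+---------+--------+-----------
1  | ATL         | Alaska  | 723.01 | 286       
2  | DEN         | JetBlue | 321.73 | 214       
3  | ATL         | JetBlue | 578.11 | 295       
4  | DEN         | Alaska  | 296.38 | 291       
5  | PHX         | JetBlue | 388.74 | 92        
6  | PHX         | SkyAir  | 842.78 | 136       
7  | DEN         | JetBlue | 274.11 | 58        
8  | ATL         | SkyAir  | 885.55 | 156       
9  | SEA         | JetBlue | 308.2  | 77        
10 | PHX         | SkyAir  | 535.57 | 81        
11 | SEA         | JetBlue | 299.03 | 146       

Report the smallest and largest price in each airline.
SELECT airline, MIN(price), MAX(price)
FROM flights
GROUP BY airline

Result:
  Alaska: min=296.38, max=723.01
  JetBlue: min=274.11, max=578.11
  SkyAir: min=535.57, max=885.55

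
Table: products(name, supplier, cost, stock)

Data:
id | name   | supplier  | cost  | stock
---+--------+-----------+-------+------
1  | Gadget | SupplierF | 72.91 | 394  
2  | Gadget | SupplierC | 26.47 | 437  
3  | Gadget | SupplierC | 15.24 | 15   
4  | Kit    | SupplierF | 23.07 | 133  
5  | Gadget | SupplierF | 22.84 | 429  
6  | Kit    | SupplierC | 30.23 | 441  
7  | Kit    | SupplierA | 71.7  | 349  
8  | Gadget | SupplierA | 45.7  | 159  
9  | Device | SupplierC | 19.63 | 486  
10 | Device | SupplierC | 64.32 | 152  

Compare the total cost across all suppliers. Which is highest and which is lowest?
SELECT supplier, SUM(cost)
FROM products
GROUP BY supplier
ORDER BY SUM(cost)

All groups:
  SupplierA: 117.40
  SupplierF: 118.82
  SupplierC: 155.89

Highest: SupplierC (155.89)
Lowest: SupplierA (117.40)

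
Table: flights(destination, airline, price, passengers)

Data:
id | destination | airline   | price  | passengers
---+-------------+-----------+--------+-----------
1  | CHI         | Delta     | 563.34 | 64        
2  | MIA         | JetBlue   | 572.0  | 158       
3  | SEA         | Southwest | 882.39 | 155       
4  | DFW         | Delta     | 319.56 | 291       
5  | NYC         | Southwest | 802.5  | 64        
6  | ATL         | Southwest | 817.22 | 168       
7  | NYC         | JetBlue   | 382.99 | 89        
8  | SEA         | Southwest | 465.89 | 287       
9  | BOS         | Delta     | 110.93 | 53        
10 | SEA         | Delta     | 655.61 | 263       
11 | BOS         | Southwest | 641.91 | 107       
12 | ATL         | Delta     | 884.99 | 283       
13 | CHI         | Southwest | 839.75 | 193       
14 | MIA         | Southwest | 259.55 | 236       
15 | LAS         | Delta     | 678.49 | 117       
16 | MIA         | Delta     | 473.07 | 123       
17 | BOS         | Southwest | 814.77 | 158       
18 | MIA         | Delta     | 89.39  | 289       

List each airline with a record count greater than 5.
SELECT airline, COUNT(*) as cnt
FROM flights
GROUP BY airline
HAVING COUNT(*) > 5

Result:
  Delta: 8
  Southwest: 8

Note: HAVING filters groups after aggregation, WHERE filters rows before.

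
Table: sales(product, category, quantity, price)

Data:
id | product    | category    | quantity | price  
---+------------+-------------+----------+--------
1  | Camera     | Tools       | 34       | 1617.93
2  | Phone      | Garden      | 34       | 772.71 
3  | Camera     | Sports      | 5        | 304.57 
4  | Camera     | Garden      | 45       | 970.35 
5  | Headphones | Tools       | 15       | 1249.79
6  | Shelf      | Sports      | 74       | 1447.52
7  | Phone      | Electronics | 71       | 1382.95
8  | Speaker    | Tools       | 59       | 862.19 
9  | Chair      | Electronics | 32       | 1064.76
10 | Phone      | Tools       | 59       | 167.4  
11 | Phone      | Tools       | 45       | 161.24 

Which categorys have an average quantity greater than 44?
SELECT category, AVG(quantity)
FROM sales
GROUP BY category
HAVING AVG(quantity) > 44

Result:
  Electronics: avg=51.50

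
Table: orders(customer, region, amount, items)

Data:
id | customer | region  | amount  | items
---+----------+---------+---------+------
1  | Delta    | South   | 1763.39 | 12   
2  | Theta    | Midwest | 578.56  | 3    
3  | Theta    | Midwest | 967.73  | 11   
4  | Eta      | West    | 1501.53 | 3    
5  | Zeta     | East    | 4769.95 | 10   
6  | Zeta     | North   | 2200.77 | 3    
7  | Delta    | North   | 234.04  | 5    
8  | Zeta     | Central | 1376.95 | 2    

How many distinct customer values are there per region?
SELECT region, COUNT(DISTINCT customer)
FROM orders
GROUP BY region

Result:
  Central: 1 distinct
  East: 1 distinct
  Midwest: 1 distinct
  North: 2 distinct
  South: 1 distinct
  West: 1 distinct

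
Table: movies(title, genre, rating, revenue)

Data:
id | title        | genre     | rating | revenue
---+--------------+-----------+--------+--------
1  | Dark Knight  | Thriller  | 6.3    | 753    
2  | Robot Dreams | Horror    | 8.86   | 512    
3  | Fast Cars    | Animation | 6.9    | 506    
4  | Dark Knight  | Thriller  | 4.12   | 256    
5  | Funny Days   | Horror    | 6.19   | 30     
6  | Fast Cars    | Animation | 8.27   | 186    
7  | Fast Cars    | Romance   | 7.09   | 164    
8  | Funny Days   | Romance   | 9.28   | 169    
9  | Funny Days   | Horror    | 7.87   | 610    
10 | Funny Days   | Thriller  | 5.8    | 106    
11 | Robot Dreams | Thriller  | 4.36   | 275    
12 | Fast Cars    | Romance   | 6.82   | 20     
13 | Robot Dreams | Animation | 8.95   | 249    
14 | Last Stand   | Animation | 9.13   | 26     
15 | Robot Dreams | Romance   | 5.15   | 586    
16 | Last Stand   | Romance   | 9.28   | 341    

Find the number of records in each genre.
SELECT genre, COUNT(*) as count
FROM movies
GROUP BY genre

Result:
  Animation: 4
  Horror: 3
  Romance: 5
  Thriller: 4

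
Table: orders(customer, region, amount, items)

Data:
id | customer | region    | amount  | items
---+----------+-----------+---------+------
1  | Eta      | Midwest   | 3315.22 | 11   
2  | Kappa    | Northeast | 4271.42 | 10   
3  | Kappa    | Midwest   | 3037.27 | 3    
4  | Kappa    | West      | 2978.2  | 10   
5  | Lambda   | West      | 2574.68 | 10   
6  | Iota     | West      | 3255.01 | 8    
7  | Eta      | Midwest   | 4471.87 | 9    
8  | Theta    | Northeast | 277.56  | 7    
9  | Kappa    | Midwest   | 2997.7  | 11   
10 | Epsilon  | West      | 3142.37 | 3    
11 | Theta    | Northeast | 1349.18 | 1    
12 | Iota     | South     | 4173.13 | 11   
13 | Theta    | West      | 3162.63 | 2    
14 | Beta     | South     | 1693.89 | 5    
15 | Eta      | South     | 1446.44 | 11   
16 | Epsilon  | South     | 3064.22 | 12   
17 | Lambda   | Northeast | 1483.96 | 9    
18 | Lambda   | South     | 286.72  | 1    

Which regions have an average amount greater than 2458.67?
SELECT region, AVG(amount)
FROM orders
GROUP BY region
HAVING AVG(amount) > 2458.67

Result:
  Midwest: avg=3455.52
  West: avg=3022.58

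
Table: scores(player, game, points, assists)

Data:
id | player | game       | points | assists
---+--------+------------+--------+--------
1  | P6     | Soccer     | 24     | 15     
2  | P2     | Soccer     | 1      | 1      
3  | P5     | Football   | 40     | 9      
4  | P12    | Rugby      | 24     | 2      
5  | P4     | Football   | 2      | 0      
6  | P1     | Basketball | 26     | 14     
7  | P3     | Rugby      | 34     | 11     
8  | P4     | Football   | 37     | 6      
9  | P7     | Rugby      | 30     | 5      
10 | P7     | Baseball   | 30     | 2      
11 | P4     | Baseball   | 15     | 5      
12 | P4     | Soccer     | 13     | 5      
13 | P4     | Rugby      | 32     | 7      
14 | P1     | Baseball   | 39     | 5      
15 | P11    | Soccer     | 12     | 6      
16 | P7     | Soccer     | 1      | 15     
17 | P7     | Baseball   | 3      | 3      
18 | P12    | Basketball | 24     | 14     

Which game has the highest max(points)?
SELECT game, MAX(points) as val
FROM scores
GROUP BY game
ORDER BY val DESC
LIMIT 1

Result: Football with max(points) = 40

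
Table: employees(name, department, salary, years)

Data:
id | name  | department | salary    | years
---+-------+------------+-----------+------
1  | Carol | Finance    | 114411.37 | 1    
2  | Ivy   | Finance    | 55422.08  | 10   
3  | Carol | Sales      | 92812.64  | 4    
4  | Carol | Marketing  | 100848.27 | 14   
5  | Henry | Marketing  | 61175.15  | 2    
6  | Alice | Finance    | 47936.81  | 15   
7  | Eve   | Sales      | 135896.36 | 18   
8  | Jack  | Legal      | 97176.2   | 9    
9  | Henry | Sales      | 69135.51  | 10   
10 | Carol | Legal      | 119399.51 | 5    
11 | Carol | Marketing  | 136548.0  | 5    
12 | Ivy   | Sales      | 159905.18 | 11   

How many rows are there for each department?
SELECT department, COUNT(*) as count
FROM employees
GROUP BY department

Result:
  Finance: 3
  Legal: 2
  Marketing: 3
  Sales: 4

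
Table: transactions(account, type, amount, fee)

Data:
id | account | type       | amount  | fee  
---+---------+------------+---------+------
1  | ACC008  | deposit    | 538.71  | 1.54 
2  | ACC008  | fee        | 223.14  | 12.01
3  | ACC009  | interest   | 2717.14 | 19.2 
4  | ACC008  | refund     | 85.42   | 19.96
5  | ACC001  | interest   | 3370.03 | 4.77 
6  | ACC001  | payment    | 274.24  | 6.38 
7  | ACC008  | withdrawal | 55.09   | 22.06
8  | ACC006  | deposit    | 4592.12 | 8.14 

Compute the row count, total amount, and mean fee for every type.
SELECT type,
       COUNT(*) as cnt,
       SUM(amount) as total_amount,
       AVG(fee) as avg_fee
FROM transactions
GROUP BY type

Result:
  deposit: 2 records, 5130.83 total amount, 4.84 avg fee
  fee: 1 records, 223.14 total amount, 12.01 avg fee
  interest: 2 records, 6087.17 total amount, 11.99 avg fee
  payment: 1 records, 274.24 total amount, 6.38 avg fee
  refund: 1 records, 85.42 total amount, 19.96 avg fee
  withdrawal: 1 records, 55.09 total amount, 22.06 avg fee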